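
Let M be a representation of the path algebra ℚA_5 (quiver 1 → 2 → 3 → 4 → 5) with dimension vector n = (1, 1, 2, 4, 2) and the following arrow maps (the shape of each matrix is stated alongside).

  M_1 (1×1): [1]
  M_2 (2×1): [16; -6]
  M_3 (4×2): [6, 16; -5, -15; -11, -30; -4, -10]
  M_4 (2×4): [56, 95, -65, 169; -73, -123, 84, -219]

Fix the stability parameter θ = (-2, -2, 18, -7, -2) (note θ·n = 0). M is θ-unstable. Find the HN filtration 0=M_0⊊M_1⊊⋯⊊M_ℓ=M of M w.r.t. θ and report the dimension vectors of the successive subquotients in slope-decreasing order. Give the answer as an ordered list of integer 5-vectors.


Barcode: M ≅ I[1,5], I[3,5], I[4,4]^2. HN layers by μ_θ (3 steps, strictly decreasing):
  μ^(1)=3; μ^(2)=-2; μ^(3)=-7

((0, 0, 2, 2, 2); (1, 1, 0, 0, 0); (0, 0, 0, 2, 0))


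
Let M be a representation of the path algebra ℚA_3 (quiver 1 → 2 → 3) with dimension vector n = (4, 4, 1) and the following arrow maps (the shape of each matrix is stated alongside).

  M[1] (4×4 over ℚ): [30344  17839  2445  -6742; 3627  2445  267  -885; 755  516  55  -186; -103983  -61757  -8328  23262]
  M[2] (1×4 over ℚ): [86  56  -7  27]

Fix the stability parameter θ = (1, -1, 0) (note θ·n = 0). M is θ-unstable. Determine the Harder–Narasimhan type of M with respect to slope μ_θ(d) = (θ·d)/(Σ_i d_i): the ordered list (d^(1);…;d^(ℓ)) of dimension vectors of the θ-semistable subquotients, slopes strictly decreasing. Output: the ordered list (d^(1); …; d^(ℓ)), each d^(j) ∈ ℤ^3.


Barcode: M ≅ I[1,1], I[1,2]^2, I[1,3], I[2,2]. HN layers by μ_θ (3 steps, strictly decreasing):
  μ^(1)=1; μ^(2)=0; μ^(3)=-1

((1, 0, 0); (3, 3, 1); (0, 1, 0))


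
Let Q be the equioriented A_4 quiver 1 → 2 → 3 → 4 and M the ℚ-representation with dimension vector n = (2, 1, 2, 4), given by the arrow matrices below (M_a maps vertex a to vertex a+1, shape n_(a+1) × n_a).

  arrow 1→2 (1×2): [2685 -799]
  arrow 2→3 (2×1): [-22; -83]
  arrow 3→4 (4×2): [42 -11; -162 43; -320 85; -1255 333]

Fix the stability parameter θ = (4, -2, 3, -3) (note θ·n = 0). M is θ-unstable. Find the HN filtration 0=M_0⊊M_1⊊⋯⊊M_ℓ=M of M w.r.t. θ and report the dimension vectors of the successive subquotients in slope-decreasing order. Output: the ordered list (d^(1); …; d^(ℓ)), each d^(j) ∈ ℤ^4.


Interval decomposition of M: I[1,1], I[1,4], I[3,4], I[4,4]^2.
HN type (ℓ=4): μ^(1)=4; μ^(2)=1/2; μ^(3)=0; μ^(4)=-3

((1, 0, 0, 0); (1, 1, 1, 1); (0, 0, 1, 1); (0, 0, 0, 2))


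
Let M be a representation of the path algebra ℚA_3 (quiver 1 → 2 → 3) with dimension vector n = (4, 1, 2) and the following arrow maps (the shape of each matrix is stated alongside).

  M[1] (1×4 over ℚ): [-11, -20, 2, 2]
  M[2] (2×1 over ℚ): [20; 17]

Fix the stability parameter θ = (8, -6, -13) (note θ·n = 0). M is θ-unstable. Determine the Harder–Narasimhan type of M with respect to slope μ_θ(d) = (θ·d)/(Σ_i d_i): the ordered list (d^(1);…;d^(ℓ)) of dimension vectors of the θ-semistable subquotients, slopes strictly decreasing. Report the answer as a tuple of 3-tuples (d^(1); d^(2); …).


Via rank(M_{q-1}∘⋯∘M_p): M ≅ I[1,1]^3, I[1,3], I[3,3].
μ_θ-semistable layers: μ^(1)=8; μ^(2)=-11/3; μ^(3)=-13

((3, 0, 0); (1, 1, 1); (0, 0, 1))


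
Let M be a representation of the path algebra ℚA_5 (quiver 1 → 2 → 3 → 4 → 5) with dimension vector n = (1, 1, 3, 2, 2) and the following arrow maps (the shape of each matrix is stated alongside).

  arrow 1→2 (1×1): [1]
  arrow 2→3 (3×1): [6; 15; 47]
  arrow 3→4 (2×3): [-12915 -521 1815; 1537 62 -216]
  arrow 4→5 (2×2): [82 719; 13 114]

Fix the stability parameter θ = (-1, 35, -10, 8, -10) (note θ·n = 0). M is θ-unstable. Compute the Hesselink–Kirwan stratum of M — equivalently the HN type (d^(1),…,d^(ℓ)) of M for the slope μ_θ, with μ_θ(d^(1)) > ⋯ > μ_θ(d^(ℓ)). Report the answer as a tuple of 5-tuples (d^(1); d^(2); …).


Interval decomposition of M: I[1,3], I[3,5]^2.
HN type (ℓ=3): μ^(1)=25/2; μ^(2)=-1; μ^(3)=-10

((0, 1, 1, 0, 0); (1, 0, 0, 2, 2); (0, 0, 2, 0, 0))


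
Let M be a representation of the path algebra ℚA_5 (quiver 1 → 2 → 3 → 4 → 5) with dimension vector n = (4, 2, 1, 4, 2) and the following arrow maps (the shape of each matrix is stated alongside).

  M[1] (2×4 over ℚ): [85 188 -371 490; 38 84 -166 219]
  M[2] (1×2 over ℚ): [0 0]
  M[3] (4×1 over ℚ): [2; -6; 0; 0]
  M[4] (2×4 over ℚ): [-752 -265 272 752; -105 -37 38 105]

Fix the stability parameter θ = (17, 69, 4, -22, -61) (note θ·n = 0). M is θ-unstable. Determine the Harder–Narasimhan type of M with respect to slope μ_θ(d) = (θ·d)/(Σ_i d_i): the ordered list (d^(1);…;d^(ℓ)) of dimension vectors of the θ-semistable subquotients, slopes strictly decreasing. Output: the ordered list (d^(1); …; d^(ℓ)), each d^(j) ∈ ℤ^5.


Via rank(M_{q-1}∘⋯∘M_p): M ≅ I[1,1]^2, I[1,2]^2, I[3,5], I[4,4]^2, I[4,5].
μ_θ-semistable layers: μ^(1)=69; μ^(2)=17; μ^(3)=-22; μ^(4)=-79/3; μ^(5)=-83/2

((0, 2, 0, 0, 0); (4, 0, 0, 0, 0); (0, 0, 0, 2, 0); (0, 0, 1, 1, 1); (0, 0, 0, 1, 1))


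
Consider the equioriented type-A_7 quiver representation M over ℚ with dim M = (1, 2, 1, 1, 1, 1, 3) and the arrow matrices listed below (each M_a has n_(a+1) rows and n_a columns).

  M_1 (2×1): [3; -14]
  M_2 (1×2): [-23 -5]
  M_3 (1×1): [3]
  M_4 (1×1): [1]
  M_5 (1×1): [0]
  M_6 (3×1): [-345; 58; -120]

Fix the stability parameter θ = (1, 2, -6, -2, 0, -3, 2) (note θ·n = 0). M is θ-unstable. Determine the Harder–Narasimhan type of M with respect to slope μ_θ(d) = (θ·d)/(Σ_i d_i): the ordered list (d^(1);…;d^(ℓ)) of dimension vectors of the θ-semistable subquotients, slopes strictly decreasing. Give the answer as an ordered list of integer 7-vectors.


Interval decomposition of M: I[1,5], I[2,2], I[6,7], I[7,7]^2.
HN type (ℓ=4): μ^(1)=2; μ^(2)=0; μ^(3)=-5/4; μ^(4)=-3

((0, 1, 0, 0, 0, 0, 3); (0, 0, 0, 0, 1, 0, 0); (1, 1, 1, 1, 0, 0, 0); (0, 0, 0, 0, 0, 1, 0))


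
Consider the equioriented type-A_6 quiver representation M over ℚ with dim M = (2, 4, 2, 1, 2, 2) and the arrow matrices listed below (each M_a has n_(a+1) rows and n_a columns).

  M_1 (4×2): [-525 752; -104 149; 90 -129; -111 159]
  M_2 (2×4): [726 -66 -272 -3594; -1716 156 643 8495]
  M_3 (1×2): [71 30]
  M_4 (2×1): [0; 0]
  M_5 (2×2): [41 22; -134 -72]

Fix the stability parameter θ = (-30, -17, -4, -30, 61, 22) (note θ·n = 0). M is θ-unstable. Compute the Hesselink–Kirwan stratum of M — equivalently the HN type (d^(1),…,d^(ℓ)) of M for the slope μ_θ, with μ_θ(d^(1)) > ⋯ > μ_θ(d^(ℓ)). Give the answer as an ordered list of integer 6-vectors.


Interval decomposition of M: I[1,2], I[1,4], I[2,2], I[2,3], I[5,6]^2.
HN type (ℓ=4): μ^(1)=83/2; μ^(2)=-4; μ^(3)=-17; μ^(4)=-30

((0, 0, 0, 0, 2, 2); (0, 0, 1, 0, 0, 0); (0, 4, 1, 1, 0, 0); (2, 0, 0, 0, 0, 0))


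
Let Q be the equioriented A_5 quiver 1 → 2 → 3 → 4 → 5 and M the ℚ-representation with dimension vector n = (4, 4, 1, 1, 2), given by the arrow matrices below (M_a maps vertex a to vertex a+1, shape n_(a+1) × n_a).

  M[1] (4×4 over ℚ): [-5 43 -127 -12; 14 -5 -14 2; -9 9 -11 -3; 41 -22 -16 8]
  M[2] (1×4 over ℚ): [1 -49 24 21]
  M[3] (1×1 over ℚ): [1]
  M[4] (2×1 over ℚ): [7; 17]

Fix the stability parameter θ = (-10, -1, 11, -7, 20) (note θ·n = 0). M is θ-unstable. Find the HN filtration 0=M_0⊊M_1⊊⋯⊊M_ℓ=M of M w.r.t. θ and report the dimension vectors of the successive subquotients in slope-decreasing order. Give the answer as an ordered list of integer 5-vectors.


Via rank(M_{q-1}∘⋯∘M_p): M ≅ I[1,2]^3, I[1,5], I[5,5].
μ_θ-semistable layers: μ^(1)=20; μ^(2)=2; μ^(3)=-1; μ^(4)=-10

((0, 0, 0, 0, 2); (0, 0, 1, 1, 0); (0, 4, 0, 0, 0); (4, 0, 0, 0, 0))


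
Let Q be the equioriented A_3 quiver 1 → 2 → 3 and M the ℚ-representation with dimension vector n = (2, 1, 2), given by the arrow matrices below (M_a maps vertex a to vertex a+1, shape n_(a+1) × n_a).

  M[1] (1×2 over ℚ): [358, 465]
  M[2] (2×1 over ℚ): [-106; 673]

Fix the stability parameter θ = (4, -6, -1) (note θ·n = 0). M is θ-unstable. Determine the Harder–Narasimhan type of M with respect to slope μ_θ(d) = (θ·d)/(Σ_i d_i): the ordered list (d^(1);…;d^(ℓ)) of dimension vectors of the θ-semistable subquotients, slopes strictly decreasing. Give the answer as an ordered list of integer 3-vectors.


Barcode: M ≅ I[1,1], I[1,3], I[3,3]. HN layers by μ_θ (2 steps, strictly decreasing):
  μ^(1)=4; μ^(2)=-1

((1, 0, 0); (1, 1, 2))


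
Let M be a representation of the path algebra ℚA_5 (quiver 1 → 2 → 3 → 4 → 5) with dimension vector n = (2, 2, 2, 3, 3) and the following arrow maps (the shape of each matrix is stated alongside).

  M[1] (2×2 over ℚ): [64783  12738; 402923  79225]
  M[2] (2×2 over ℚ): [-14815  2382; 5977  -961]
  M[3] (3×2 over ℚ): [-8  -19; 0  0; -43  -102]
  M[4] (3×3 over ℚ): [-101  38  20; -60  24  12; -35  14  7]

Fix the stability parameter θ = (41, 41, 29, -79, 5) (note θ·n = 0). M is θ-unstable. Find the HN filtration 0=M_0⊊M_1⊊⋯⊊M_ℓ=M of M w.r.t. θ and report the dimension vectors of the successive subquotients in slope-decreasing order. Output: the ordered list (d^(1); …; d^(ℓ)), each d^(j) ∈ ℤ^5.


Barcode: M ≅ I[1,5]^2, I[4,4], I[5,5]. HN layers by μ_θ (3 steps, strictly decreasing):
  μ^(1)=37/5; μ^(2)=5; μ^(3)=-79

((2, 2, 2, 2, 2); (0, 0, 0, 0, 1); (0, 0, 0, 1, 0))


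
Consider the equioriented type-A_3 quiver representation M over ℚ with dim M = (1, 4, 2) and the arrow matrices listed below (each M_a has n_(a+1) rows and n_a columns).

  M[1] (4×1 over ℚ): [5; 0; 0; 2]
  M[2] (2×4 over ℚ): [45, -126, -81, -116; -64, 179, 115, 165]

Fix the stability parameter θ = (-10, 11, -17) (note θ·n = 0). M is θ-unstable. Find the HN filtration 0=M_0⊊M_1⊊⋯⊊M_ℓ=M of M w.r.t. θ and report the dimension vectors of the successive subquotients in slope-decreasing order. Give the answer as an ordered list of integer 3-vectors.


Interval decomposition of M: I[1,3], I[2,2]^2, I[2,3].
HN type (ℓ=3): μ^(1)=11; μ^(2)=-3; μ^(3)=-10

((0, 2, 0); (0, 2, 2); (1, 0, 0))


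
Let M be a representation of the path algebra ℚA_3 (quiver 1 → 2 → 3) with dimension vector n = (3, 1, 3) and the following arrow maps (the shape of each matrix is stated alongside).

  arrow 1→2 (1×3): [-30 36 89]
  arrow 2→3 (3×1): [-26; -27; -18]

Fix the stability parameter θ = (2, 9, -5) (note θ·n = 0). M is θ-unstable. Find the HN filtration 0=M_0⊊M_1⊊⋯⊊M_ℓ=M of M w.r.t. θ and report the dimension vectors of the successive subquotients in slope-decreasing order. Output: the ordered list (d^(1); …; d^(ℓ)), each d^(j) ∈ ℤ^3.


Via rank(M_{q-1}∘⋯∘M_p): M ≅ I[1,1]^2, I[1,3], I[3,3]^2.
μ_θ-semistable layers: μ^(1)=2; μ^(2)=-5

((3, 1, 1); (0, 0, 2))


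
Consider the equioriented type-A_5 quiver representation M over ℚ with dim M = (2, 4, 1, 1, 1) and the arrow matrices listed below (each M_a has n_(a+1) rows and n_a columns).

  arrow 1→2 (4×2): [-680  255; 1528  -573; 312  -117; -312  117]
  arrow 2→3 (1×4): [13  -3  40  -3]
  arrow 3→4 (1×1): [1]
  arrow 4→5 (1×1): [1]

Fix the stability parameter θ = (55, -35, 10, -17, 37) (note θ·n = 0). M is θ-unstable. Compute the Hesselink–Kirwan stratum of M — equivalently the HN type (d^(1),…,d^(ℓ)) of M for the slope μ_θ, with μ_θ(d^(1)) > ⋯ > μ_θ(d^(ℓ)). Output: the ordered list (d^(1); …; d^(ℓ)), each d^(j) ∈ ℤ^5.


Interval decomposition of M: I[1,1], I[1,5], I[2,2]^3.
HN type (ℓ=4): μ^(1)=55; μ^(2)=37; μ^(3)=13/4; μ^(4)=-35

((1, 0, 0, 0, 0); (0, 0, 0, 0, 1); (1, 1, 1, 1, 0); (0, 3, 0, 0, 0))


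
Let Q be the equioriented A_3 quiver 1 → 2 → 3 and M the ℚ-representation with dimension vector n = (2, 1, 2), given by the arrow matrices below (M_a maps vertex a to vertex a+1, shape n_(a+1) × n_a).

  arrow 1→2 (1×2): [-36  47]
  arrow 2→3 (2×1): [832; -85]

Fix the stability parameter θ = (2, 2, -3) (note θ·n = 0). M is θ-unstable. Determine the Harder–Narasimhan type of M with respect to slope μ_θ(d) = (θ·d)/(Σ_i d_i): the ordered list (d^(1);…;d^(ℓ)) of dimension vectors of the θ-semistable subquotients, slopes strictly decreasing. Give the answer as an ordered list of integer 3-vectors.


Interval decomposition of M: I[1,1], I[1,3], I[3,3].
HN type (ℓ=3): μ^(1)=2; μ^(2)=1/3; μ^(3)=-3

((1, 0, 0); (1, 1, 1); (0, 0, 1))


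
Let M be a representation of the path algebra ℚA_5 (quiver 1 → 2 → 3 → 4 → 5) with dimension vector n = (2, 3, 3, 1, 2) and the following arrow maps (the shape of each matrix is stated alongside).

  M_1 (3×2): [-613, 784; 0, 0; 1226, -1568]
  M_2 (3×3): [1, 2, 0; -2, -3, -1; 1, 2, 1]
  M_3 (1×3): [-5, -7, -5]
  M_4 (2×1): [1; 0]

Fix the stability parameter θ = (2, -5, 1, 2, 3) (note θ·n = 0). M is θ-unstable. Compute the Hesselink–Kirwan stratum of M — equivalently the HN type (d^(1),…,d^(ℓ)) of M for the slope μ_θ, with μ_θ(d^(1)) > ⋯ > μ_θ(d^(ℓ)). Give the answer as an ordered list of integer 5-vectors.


Via rank(M_{q-1}∘⋯∘M_p): M ≅ I[1,1], I[1,3], I[2,3], I[2,5], I[5,5].
μ_θ-semistable layers: μ^(1)=3; μ^(2)=2; μ^(3)=1; μ^(4)=-3/2; μ^(5)=-5

((0, 0, 0, 0, 2); (1, 0, 0, 1, 0); (0, 0, 3, 0, 0); (1, 1, 0, 0, 0); (0, 2, 0, 0, 0))


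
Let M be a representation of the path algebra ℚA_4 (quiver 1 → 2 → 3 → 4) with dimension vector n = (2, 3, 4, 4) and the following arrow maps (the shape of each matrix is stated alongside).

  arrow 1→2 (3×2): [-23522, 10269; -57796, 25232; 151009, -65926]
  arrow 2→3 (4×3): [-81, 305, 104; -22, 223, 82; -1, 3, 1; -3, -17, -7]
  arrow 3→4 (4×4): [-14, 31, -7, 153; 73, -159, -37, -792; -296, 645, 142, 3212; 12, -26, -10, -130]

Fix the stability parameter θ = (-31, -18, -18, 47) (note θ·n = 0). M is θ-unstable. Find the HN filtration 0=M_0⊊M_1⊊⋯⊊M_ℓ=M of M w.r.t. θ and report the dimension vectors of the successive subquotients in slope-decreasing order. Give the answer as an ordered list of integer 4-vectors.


Interval decomposition of M: I[1,3], I[1,4], I[2,4], I[3,4], I[4,4].
HN type (ℓ=3): μ^(1)=47; μ^(2)=-18; μ^(3)=-31

((0, 0, 0, 4); (0, 3, 4, 0); (2, 0, 0, 0))


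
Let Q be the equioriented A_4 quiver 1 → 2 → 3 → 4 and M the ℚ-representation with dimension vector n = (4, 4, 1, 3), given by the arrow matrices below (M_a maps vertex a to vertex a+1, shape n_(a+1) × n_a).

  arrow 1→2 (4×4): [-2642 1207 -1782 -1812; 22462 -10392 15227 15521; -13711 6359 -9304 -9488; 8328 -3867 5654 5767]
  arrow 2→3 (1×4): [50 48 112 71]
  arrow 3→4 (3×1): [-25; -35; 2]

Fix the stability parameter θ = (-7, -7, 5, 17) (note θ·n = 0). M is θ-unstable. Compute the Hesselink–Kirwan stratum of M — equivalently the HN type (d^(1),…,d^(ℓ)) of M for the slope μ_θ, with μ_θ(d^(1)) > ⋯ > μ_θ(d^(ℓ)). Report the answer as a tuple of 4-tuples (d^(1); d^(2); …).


Via rank(M_{q-1}∘⋯∘M_p): M ≅ I[1,2]^3, I[1,4], I[4,4]^2.
μ_θ-semistable layers: μ^(1)=17; μ^(2)=5; μ^(3)=-7

((0, 0, 0, 3); (0, 0, 1, 0); (4, 4, 0, 0))


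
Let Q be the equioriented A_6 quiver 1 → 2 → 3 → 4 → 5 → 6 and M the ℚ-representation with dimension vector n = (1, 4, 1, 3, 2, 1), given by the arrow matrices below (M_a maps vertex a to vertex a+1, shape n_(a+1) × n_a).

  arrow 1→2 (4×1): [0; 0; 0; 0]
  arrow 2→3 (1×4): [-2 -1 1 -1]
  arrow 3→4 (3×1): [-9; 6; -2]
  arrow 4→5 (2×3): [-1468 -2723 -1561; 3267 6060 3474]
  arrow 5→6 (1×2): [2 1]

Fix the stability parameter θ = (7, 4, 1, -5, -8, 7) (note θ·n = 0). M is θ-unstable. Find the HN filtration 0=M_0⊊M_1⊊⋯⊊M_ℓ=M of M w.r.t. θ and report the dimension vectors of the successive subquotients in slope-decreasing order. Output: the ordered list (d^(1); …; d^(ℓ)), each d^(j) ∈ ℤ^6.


Via rank(M_{q-1}∘⋯∘M_p): M ≅ I[1,1], I[2,2]^3, I[2,6], I[4,4], I[4,5].
μ_θ-semistable layers: μ^(1)=7; μ^(2)=4; μ^(3)=-2; μ^(4)=-5; μ^(5)=-13/2

((1, 0, 0, 0, 0, 1); (0, 3, 0, 0, 0, 0); (0, 1, 1, 1, 1, 0); (0, 0, 0, 1, 0, 0); (0, 0, 0, 1, 1, 0))


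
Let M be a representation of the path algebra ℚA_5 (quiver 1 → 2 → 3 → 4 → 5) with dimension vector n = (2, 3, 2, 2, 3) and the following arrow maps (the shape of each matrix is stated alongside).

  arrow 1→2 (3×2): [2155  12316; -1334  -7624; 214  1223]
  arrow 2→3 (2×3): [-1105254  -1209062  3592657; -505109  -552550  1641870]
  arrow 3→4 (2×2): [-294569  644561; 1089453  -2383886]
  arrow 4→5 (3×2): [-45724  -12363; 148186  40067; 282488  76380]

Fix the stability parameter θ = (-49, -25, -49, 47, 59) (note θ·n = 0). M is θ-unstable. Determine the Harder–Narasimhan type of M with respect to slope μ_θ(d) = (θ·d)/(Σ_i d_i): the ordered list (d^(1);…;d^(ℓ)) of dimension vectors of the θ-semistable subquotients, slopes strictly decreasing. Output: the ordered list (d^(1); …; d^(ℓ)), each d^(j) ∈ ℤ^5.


Via rank(M_{q-1}∘⋯∘M_p): M ≅ I[1,5]^2, I[2,2], I[5,5].
μ_θ-semistable layers: μ^(1)=59; μ^(2)=47; μ^(3)=-25; μ^(4)=-37; μ^(5)=-49

((0, 0, 0, 0, 3); (0, 0, 0, 2, 0); (0, 1, 0, 0, 0); (0, 2, 2, 0, 0); (2, 0, 0, 0, 0))


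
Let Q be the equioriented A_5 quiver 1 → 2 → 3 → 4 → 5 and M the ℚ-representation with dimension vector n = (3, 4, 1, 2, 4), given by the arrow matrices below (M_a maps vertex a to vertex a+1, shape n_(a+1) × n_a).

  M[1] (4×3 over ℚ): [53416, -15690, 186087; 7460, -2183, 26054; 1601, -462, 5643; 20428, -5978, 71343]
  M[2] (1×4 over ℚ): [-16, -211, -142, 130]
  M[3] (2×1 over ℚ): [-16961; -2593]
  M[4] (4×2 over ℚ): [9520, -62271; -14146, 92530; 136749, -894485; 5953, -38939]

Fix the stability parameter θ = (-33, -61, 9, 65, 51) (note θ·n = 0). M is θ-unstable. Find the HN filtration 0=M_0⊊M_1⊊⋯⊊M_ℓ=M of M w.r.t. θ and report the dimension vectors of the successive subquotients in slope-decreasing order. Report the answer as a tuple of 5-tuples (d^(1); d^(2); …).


Via rank(M_{q-1}∘⋯∘M_p): M ≅ I[1,2]^2, I[1,5], I[2,2], I[4,5], I[5,5]^2.
μ_θ-semistable layers: μ^(1)=58; μ^(2)=51; μ^(3)=9; μ^(4)=-47; μ^(5)=-61

((0, 0, 0, 2, 2); (0, 0, 0, 0, 2); (0, 0, 1, 0, 0); (3, 3, 0, 0, 0); (0, 1, 0, 0, 0))


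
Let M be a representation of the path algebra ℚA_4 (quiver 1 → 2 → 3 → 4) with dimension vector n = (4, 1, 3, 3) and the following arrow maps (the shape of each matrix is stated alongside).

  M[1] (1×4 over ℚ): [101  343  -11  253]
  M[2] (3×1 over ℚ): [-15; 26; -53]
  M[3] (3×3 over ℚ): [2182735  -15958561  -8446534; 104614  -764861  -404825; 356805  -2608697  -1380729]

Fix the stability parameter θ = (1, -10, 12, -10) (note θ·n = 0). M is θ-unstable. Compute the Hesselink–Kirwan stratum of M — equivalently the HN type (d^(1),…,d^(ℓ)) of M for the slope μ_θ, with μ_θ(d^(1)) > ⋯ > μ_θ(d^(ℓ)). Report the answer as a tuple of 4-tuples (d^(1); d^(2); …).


Interval decomposition of M: I[1,1]^3, I[1,4], I[3,4]^2.
HN type (ℓ=2): μ^(1)=1; μ^(2)=-9/2

((3, 0, 3, 3); (1, 1, 0, 0))


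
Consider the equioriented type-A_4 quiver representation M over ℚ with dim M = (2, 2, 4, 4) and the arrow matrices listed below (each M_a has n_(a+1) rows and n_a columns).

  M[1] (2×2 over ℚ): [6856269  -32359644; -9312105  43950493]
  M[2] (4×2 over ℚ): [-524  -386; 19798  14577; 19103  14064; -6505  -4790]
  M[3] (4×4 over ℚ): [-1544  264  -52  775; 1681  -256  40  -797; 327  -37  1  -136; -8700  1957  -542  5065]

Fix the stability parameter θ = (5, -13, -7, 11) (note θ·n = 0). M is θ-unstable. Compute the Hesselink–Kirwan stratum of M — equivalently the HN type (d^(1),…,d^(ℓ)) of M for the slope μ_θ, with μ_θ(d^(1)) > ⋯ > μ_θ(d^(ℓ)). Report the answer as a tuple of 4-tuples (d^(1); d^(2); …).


Interval decomposition of M: I[1,4]^2, I[3,4]^2.
HN type (ℓ=3): μ^(1)=11; μ^(2)=-5; μ^(3)=-7

((0, 0, 0, 4); (2, 2, 2, 0); (0, 0, 2, 0))


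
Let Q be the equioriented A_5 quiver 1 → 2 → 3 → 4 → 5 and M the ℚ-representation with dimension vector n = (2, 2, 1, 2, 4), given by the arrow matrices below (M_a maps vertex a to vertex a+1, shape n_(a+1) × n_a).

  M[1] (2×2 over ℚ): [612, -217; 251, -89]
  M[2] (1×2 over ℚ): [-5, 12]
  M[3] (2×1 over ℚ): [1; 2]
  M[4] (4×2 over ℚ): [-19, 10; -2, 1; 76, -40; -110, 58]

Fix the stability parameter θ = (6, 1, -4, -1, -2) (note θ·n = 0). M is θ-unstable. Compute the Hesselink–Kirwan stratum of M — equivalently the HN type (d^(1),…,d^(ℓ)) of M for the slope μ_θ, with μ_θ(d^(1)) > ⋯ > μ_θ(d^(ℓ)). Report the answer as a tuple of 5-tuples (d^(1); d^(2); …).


Via rank(M_{q-1}∘⋯∘M_p): M ≅ I[1,2], I[1,5], I[4,5], I[5,5]^2.
μ_θ-semistable layers: μ^(1)=7/2; μ^(2)=0; μ^(3)=-3/2; μ^(4)=-2

((1, 1, 0, 0, 0); (1, 1, 1, 1, 1); (0, 0, 0, 1, 1); (0, 0, 0, 0, 2))


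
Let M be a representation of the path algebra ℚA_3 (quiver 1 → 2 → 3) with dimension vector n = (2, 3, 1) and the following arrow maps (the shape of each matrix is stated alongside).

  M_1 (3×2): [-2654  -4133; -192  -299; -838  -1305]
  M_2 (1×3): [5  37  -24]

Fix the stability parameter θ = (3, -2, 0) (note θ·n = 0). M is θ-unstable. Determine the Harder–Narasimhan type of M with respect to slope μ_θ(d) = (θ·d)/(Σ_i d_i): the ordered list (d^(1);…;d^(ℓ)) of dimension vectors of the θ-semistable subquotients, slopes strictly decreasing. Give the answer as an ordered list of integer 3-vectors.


Interval decomposition of M: I[1,2], I[1,3], I[2,2].
HN type (ℓ=3): μ^(1)=1/2; μ^(2)=1/3; μ^(3)=-2

((1, 1, 0); (1, 1, 1); (0, 1, 0))


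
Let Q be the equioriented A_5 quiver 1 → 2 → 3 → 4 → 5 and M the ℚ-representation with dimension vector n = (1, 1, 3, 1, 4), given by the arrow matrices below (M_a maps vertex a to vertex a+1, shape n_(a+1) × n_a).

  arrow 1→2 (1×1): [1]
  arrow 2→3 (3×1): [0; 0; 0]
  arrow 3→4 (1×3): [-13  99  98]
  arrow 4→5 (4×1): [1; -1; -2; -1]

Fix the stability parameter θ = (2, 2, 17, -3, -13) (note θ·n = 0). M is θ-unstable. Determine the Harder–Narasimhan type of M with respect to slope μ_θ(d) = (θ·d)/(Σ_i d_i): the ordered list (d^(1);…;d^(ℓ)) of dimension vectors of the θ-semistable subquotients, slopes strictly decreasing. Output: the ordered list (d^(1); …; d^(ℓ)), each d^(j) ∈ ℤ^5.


Interval decomposition of M: I[1,2], I[3,3]^2, I[3,5], I[5,5]^3.
HN type (ℓ=4): μ^(1)=17; μ^(2)=2; μ^(3)=1/3; μ^(4)=-13

((0, 0, 2, 0, 0); (1, 1, 0, 0, 0); (0, 0, 1, 1, 1); (0, 0, 0, 0, 3))


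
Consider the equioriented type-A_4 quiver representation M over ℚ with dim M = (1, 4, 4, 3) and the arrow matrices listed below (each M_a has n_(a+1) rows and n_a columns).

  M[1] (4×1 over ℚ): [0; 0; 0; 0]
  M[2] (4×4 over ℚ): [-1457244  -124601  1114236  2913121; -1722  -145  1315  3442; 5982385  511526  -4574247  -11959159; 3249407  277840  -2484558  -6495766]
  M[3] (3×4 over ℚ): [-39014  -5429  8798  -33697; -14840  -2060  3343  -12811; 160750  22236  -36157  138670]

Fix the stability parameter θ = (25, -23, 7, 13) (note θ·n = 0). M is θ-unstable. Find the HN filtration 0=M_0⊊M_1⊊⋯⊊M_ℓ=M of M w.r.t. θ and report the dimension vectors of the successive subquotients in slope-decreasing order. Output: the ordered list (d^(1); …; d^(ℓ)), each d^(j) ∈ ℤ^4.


Via rank(M_{q-1}∘⋯∘M_p): M ≅ I[1,1], I[2,3], I[2,4]^3.
μ_θ-semistable layers: μ^(1)=25; μ^(2)=13; μ^(3)=7; μ^(4)=-23

((1, 0, 0, 0); (0, 0, 0, 3); (0, 0, 4, 0); (0, 4, 0, 0))


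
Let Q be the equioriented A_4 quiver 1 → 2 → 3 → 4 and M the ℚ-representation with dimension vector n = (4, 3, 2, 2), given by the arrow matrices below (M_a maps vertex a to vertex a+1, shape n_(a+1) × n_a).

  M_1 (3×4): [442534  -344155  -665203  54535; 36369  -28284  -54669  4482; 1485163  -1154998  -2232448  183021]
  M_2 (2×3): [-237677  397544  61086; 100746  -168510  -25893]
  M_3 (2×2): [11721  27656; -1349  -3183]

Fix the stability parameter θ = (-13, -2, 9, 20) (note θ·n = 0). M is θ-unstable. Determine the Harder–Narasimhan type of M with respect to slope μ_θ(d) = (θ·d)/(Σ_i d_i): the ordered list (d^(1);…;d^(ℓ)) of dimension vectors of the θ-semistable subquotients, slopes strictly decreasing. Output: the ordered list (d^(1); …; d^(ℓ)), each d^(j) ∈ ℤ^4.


Via rank(M_{q-1}∘⋯∘M_p): M ≅ I[1,1], I[1,2], I[1,4]^2.
μ_θ-semistable layers: μ^(1)=20; μ^(2)=9; μ^(3)=-2; μ^(4)=-13

((0, 0, 0, 2); (0, 0, 2, 0); (0, 3, 0, 0); (4, 0, 0, 0))


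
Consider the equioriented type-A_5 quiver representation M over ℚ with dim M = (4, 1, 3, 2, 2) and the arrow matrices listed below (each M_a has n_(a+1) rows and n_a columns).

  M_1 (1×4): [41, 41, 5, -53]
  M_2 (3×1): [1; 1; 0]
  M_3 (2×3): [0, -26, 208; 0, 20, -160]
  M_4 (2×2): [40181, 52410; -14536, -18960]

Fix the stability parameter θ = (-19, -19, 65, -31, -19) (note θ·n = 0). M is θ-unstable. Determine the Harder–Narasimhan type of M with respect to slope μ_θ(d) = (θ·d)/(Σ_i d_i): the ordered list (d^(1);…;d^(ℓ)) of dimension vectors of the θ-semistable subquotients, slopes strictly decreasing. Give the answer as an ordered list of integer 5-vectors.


Interval decomposition of M: I[1,1]^3, I[1,5], I[3,3]^2, I[4,4], I[5,5].
HN type (ℓ=4): μ^(1)=65; μ^(2)=5; μ^(3)=-19; μ^(4)=-31

((0, 0, 2, 0, 0); (0, 0, 1, 1, 1); (4, 1, 0, 0, 1); (0, 0, 0, 1, 0))


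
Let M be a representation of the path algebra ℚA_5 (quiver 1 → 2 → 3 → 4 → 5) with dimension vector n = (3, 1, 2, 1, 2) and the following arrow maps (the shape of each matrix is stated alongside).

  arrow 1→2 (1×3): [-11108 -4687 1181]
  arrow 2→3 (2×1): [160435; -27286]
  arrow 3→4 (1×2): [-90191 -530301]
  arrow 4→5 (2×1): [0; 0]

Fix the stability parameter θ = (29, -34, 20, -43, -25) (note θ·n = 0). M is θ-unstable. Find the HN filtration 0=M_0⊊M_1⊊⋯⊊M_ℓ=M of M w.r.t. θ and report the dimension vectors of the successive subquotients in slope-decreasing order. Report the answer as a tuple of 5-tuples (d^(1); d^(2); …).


Via rank(M_{q-1}∘⋯∘M_p): M ≅ I[1,1]^2, I[1,4], I[3,3], I[5,5]^2.
μ_θ-semistable layers: μ^(1)=29; μ^(2)=20; μ^(3)=-7; μ^(4)=-25

((2, 0, 0, 0, 0); (0, 0, 1, 0, 0); (1, 1, 1, 1, 0); (0, 0, 0, 0, 2))


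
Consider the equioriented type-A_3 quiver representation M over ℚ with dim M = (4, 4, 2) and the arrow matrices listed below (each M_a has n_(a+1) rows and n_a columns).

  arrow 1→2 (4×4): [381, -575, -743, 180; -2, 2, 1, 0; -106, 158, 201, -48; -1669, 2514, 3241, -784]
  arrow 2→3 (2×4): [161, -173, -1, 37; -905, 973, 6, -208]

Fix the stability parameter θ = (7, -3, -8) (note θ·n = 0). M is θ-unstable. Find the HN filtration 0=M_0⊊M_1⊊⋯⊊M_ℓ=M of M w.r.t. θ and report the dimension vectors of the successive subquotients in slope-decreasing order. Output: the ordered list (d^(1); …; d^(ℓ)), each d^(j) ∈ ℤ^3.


Via rank(M_{q-1}∘⋯∘M_p): M ≅ I[1,1], I[1,2], I[1,3]^2, I[2,2].
μ_θ-semistable layers: μ^(1)=7; μ^(2)=2; μ^(3)=-4/3; μ^(4)=-3

((1, 0, 0); (1, 1, 0); (2, 2, 2); (0, 1, 0))


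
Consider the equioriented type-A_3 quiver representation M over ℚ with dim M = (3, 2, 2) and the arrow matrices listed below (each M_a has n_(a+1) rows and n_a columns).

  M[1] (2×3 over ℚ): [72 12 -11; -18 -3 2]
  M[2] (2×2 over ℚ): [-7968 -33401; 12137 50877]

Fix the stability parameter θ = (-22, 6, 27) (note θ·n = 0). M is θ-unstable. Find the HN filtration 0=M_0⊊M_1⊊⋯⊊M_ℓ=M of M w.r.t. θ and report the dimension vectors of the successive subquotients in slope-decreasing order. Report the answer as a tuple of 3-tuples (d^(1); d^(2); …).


Interval decomposition of M: I[1,1], I[1,3]^2.
HN type (ℓ=3): μ^(1)=27; μ^(2)=6; μ^(3)=-22

((0, 0, 2); (0, 2, 0); (3, 0, 0))


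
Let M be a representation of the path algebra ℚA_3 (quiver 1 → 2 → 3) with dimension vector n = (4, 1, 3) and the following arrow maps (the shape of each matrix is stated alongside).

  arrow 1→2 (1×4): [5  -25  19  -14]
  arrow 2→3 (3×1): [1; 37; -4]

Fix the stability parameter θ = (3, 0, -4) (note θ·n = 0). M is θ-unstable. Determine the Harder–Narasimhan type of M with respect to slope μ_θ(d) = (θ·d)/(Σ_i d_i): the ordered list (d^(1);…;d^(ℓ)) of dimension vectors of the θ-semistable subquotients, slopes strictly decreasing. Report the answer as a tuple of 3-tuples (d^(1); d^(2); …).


Barcode: M ≅ I[1,1]^3, I[1,3], I[3,3]^2. HN layers by μ_θ (3 steps, strictly decreasing):
  μ^(1)=3; μ^(2)=-1/3; μ^(3)=-4

((3, 0, 0); (1, 1, 1); (0, 0, 2))


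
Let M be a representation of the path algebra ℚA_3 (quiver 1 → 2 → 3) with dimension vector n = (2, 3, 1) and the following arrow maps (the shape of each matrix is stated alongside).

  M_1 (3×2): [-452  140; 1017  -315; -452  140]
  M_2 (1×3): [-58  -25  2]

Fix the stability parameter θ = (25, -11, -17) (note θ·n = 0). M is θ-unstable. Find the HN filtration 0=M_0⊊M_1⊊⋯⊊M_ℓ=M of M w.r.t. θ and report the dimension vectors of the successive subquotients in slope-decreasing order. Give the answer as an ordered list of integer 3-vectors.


Via rank(M_{q-1}∘⋯∘M_p): M ≅ I[1,1], I[1,3], I[2,2]^2.
μ_θ-semistable layers: μ^(1)=25; μ^(2)=-1; μ^(3)=-11

((1, 0, 0); (1, 1, 1); (0, 2, 0))


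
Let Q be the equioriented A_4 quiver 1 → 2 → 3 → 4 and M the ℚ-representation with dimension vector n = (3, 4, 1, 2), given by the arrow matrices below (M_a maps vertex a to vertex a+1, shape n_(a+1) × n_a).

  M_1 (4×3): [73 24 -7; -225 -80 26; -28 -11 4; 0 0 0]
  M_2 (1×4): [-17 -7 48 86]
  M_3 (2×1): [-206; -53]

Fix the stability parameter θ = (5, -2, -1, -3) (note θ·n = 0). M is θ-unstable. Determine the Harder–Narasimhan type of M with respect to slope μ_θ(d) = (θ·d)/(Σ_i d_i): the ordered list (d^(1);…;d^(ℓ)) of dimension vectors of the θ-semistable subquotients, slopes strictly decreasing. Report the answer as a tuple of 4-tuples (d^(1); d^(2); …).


Via rank(M_{q-1}∘⋯∘M_p): M ≅ I[1,2]^2, I[1,4], I[2,2], I[4,4].
μ_θ-semistable layers: μ^(1)=3/2; μ^(2)=-1/4; μ^(3)=-2; μ^(4)=-3

((2, 2, 0, 0); (1, 1, 1, 1); (0, 1, 0, 0); (0, 0, 0, 1))


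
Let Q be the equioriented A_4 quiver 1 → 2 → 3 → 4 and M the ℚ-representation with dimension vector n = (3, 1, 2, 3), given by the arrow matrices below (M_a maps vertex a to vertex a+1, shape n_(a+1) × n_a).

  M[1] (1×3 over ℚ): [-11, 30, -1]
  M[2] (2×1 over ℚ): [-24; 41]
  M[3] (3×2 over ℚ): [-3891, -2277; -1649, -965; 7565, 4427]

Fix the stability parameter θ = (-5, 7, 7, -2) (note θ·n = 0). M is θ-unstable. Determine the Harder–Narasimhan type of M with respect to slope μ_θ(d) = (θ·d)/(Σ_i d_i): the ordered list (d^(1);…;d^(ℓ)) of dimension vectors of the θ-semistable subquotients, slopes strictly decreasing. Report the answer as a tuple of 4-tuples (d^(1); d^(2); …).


Interval decomposition of M: I[1,1]^2, I[1,4], I[3,4], I[4,4].
HN type (ℓ=4): μ^(1)=4; μ^(2)=5/2; μ^(3)=-2; μ^(4)=-5

((0, 1, 1, 1); (0, 0, 1, 1); (0, 0, 0, 1); (3, 0, 0, 0))


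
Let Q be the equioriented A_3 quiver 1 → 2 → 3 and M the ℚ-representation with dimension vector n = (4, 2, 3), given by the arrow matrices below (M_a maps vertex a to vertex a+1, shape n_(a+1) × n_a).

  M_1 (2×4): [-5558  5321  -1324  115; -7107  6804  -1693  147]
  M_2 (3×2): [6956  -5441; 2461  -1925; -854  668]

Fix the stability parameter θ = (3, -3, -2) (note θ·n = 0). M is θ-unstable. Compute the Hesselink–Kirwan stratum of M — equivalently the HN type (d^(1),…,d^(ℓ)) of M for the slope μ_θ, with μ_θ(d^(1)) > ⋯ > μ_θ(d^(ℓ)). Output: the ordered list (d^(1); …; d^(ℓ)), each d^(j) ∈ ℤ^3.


Via rank(M_{q-1}∘⋯∘M_p): M ≅ I[1,1]^2, I[1,3]^2, I[3,3].
μ_θ-semistable layers: μ^(1)=3; μ^(2)=-2/3; μ^(3)=-2

((2, 0, 0); (2, 2, 2); (0, 0, 1))


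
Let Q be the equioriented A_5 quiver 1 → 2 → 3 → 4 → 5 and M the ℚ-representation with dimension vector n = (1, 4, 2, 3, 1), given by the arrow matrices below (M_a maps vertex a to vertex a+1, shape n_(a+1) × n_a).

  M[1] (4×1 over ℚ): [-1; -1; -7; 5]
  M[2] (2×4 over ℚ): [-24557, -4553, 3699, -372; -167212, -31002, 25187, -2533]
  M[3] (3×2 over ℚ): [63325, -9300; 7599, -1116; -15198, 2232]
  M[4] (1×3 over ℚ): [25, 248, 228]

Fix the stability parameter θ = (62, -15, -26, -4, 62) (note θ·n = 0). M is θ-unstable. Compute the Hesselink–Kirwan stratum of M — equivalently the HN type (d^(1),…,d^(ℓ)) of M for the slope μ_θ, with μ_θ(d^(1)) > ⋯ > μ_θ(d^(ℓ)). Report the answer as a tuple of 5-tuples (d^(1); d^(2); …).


Interval decomposition of M: I[1,5], I[2,2]^2, I[2,3], I[4,4]^2.
HN type (ℓ=5): μ^(1)=62; μ^(2)=17/4; μ^(3)=-4; μ^(4)=-15; μ^(5)=-41/2

((0, 0, 0, 0, 1); (1, 1, 1, 1, 0); (0, 0, 0, 2, 0); (0, 2, 0, 0, 0); (0, 1, 1, 0, 0))


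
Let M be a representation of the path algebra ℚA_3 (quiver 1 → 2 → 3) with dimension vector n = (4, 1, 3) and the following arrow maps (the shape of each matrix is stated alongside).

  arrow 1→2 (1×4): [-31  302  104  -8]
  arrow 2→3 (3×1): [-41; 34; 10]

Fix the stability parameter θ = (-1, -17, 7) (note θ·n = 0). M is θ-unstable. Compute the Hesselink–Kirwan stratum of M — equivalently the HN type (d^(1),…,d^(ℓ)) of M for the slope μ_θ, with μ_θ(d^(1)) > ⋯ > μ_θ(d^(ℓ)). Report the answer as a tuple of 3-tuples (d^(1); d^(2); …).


Via rank(M_{q-1}∘⋯∘M_p): M ≅ I[1,1]^3, I[1,3], I[3,3]^2.
μ_θ-semistable layers: μ^(1)=7; μ^(2)=-1; μ^(3)=-9

((0, 0, 3); (3, 0, 0); (1, 1, 0))


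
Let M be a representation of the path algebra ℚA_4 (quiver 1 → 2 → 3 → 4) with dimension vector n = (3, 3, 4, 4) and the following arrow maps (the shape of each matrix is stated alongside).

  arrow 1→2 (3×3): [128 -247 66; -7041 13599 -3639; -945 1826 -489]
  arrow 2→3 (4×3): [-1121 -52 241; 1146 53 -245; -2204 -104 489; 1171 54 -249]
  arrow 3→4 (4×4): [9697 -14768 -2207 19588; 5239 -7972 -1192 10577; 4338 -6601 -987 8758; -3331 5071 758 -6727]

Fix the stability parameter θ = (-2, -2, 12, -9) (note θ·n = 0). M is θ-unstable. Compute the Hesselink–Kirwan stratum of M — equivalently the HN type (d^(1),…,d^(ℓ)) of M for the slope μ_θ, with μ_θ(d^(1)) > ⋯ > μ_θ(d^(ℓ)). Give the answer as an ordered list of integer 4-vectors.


Via rank(M_{q-1}∘⋯∘M_p): M ≅ I[1,4]^3, I[3,4].
μ_θ-semistable layers: μ^(1)=3/2; μ^(2)=-2

((0, 0, 4, 4); (3, 3, 0, 0))


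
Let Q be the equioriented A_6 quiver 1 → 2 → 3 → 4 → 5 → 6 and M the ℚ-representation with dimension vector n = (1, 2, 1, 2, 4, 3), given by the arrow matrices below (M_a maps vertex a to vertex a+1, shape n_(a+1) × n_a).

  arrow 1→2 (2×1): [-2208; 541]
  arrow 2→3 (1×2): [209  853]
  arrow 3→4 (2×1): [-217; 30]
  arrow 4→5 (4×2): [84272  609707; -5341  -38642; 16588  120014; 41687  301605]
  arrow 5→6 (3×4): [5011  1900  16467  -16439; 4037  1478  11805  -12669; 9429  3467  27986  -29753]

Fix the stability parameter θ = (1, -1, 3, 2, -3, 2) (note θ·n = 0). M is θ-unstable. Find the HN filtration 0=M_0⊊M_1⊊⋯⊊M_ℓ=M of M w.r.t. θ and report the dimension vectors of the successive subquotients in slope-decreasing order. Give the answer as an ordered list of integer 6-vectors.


Barcode: M ≅ I[1,6], I[2,2], I[4,5], I[5,6]^2. HN layers by μ_θ (6 steps, strictly decreasing):
  μ^(1)=2; μ^(2)=2/3; μ^(3)=0; μ^(4)=-1/2; μ^(5)=-1; μ^(6)=-3

((0, 0, 0, 0, 0, 3); (0, 0, 1, 1, 1, 0); (1, 1, 0, 0, 0, 0); (0, 0, 0, 1, 1, 0); (0, 1, 0, 0, 0, 0); (0, 0, 0, 0, 2, 0))


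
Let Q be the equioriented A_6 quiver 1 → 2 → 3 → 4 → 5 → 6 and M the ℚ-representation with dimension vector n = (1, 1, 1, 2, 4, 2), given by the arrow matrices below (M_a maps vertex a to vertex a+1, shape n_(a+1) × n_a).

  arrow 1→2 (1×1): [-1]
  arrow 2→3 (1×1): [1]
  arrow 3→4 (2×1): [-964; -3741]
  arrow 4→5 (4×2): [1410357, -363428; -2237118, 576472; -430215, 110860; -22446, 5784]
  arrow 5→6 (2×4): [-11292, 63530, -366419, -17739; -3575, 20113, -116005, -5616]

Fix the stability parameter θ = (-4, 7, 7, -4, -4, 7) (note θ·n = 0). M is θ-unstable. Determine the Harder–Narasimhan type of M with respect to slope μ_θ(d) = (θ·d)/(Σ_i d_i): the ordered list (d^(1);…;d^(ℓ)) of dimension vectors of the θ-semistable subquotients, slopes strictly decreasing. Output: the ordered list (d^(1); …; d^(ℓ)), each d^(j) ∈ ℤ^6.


Via rank(M_{q-1}∘⋯∘M_p): M ≅ I[1,4], I[4,6], I[5,5]^2, I[5,6].
μ_θ-semistable layers: μ^(1)=7; μ^(2)=10/3; μ^(3)=-4

((0, 0, 0, 0, 0, 2); (0, 1, 1, 1, 0, 0); (1, 0, 0, 1, 4, 0))


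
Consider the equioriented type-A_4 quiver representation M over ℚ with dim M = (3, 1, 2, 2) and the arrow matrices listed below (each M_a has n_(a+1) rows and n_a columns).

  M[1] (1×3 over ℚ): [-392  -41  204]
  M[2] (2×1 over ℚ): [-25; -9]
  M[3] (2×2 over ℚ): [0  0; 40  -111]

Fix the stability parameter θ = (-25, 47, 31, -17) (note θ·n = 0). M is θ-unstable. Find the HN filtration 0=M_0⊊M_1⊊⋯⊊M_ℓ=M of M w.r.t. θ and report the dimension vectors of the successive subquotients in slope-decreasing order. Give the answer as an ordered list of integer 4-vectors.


Via rank(M_{q-1}∘⋯∘M_p): M ≅ I[1,1]^2, I[1,4], I[3,3], I[4,4].
μ_θ-semistable layers: μ^(1)=31; μ^(2)=61/3; μ^(3)=-17; μ^(4)=-25

((0, 0, 1, 0); (0, 1, 1, 1); (0, 0, 0, 1); (3, 0, 0, 0))


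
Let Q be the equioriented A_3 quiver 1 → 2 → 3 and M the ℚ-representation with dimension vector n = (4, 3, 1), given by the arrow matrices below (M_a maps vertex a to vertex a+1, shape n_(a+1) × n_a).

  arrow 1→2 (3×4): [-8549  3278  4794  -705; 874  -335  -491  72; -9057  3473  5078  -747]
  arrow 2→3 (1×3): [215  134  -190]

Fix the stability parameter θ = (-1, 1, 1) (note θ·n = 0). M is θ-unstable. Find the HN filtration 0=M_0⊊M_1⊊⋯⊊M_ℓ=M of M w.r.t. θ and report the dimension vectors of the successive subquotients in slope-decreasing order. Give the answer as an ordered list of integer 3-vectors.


Via rank(M_{q-1}∘⋯∘M_p): M ≅ I[1,1], I[1,2]^2, I[1,3].
μ_θ-semistable layers: μ^(1)=1; μ^(2)=-1

((0, 3, 1); (4, 0, 0))


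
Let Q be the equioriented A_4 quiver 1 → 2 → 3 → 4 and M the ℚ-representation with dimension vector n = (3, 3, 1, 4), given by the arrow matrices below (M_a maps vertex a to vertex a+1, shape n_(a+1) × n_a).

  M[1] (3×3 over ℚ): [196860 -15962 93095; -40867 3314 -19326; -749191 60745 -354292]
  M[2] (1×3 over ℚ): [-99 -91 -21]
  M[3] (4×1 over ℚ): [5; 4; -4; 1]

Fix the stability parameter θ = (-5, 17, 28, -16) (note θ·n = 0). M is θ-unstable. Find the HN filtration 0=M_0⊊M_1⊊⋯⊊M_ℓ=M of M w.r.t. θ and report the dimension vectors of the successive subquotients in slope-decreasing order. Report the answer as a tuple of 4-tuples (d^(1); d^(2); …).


Barcode: M ≅ I[1,2]^2, I[1,4], I[4,4]^3. HN layers by μ_θ (4 steps, strictly decreasing):
  μ^(1)=17; μ^(2)=29/3; μ^(3)=-5; μ^(4)=-16

((0, 2, 0, 0); (0, 1, 1, 1); (3, 0, 0, 0); (0, 0, 0, 3))


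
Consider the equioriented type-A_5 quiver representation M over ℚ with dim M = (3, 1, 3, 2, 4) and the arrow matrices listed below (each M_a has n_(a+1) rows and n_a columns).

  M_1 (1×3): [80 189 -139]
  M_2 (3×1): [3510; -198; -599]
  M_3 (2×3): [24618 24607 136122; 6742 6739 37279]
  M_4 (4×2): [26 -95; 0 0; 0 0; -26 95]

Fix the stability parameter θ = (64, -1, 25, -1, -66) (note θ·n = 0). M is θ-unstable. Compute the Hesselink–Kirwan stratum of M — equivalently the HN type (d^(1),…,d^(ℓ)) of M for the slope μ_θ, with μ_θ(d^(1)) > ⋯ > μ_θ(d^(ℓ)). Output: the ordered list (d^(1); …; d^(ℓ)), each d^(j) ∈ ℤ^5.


Barcode: M ≅ I[1,1]^2, I[1,5], I[3,3], I[3,4], I[5,5]^3. HN layers by μ_θ (5 steps, strictly decreasing):
  μ^(1)=64; μ^(2)=25; μ^(3)=12; μ^(4)=21/5; μ^(5)=-66

((2, 0, 0, 0, 0); (0, 0, 1, 0, 0); (0, 0, 1, 1, 0); (1, 1, 1, 1, 1); (0, 0, 0, 0, 3))
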